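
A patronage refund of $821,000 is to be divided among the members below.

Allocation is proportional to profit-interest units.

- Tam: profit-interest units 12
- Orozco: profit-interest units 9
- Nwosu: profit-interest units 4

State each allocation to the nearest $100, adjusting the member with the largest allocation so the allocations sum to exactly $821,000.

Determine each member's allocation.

Total profit-interest units = 25.
Raw shares: Tam 12/25 × $821,000 = 394,080.00; Orozco 9/25 × $821,000 = 295,560.00; Nwosu 4/25 × $821,000 = 131,360.00.
At nearest $100: Tam $394,100; Orozco $295,600; Nwosu $131,400. Sum = $821,100.
Difference $821,000 − $821,100 = −$100 applied to largest allocation (Tam): Tam becomes $394,000.

Tam: $394,000 | Orozco: $295,600 | Nwosu: $131,400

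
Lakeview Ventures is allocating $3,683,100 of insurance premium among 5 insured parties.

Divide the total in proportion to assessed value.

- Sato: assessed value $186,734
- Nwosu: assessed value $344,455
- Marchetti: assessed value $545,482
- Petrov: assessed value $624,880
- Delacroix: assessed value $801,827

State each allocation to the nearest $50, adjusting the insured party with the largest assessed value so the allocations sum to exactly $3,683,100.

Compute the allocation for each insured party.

Sato: $274,750; Nwosu: $506,800; Marchetti: $802,550; Petrov: $919,350; Delacroix: $1,179,650

Combined assessed value = 2,503,378.
Unrounded shares: Sato 186,734/2,503,378 × $3,683,100 = 274,732.78; Nwosu 344,455/2,503,378 × $3,683,100 = 506,780.12; Marchetti 545,482/2,503,378 × $3,683,100 = 802,541.51; Petrov 624,880/2,503,378 × $3,683,100 = 919,355.98; Delacroix 801,827/2,503,378 × $3,683,100 = 1,179,689.61.
After rounding ($50): Sato $274,750; Nwosu $506,800; Marchetti $802,550; Petrov $919,350; Delacroix $1,179,700. Sum = $3,683,150.
Difference $3,683,100 − $3,683,150 = −$50 applied to largest assessed value (Delacroix): Delacroix becomes $1,179,650.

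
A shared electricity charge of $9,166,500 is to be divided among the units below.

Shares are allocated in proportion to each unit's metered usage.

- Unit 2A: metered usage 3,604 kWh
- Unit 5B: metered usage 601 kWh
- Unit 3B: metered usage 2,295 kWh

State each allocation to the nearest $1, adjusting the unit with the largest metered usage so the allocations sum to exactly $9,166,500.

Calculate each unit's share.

Unit 2A: $5,082,471 | Unit 5B: $847,549 | Unit 3B: $3,236,480

Total metered usage = 6,500.
Pro-rata amounts: Unit 2A 3,604/6,500 × $9,166,500 = 5,082,471.69; Unit 5B 601/6,500 × $9,166,500 = 847,548.69; Unit 3B 2,295/6,500 × $9,166,500 = 3,236,479.62.
After rounding ($1): Unit 2A $5,082,472; Unit 5B $847,549; Unit 3B $3,236,480. Sum = $9,166,501.
Difference $9,166,500 − $9,166,501 = −$1 applied to largest metered usage (Unit 2A): Unit 2A becomes $5,082,471.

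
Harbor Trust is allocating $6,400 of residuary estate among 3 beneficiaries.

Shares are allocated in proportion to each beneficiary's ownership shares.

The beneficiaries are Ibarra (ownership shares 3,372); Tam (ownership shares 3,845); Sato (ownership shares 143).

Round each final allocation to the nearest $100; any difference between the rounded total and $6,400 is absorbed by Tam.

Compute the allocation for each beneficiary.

Ibarra: $2,900; Tam: $3,400; Sato: $100

Total ownership shares = 7,360.
Pro-rata amounts: Ibarra 3,372/7,360 × $6,400 = 2,932.17; Tam 3,845/7,360 × $6,400 = 3,343.48; Sato 143/7,360 × $6,400 = 124.35.
At nearest $100: Ibarra $2,900; Tam $3,300; Sato $100. Sum = $6,300.
Difference $6,400 − $6,300 = +$100 applied to Tam: Tam becomes $3,400.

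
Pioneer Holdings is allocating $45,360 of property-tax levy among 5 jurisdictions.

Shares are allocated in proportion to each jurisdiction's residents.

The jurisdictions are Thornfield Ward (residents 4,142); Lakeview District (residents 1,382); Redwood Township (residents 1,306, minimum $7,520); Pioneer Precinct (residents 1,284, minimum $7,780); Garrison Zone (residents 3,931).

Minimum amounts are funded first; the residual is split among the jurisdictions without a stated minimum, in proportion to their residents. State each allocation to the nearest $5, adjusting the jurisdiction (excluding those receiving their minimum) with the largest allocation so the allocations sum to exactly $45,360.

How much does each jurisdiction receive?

Thornfield Ward: $13,165 · Lakeview District: $4,395 · Redwood Township: $7,520 · Pioneer Precinct: $7,780 · Garrison Zone: $12,500

Guaranteed amounts: Redwood Township $7,520; Pioneer Precinct $7,780. Balance $30,060.
Balance split over remaining residents 9,455: Thornfield Ward 13,168.54 → $13,170; Lakeview District 4,393.75 → $4,395; Garrison Zone 12,497.71 → $12,500.
Rounding difference −$5 applied to Thornfield Ward → $13,165.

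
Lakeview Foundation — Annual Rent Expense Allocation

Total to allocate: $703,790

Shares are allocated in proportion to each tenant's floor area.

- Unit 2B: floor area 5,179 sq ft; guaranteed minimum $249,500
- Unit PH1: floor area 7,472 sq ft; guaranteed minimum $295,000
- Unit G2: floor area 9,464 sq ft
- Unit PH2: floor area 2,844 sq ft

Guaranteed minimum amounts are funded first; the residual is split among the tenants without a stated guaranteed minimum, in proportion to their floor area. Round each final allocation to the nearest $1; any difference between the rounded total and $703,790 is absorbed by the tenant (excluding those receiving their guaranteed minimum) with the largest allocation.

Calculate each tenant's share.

Unit 2B: $249,500 | Unit PH1: $295,000 | Unit G2: $122,483 | Unit PH2: $36,807

Fund the minimums — Unit 2B $249,500; Unit PH1 $295,000. Balance $159,290.
Balance split over remaining floor area 12,308: Unit G2 122,482.98 → $122,483; Unit PH2 36,807.02 → $36,807.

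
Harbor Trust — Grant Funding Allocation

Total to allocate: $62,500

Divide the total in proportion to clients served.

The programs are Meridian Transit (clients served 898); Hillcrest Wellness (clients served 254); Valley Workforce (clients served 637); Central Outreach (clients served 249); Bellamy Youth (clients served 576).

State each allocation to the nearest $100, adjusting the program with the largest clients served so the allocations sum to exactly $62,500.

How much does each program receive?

Meridian Transit: $21,400 · Hillcrest Wellness: $6,100 · Valley Workforce: $15,200 · Central Outreach: $6,000 · Bellamy Youth: $13,800

Combined clients served = 2,614.
Unrounded shares: Meridian Transit 898/2,614 × $62,500 = 21,470.93; Hillcrest Wellness 254/2,614 × $62,500 = 6,073.07; Valley Workforce 637/2,614 × $62,500 = 15,230.49; Central Outreach 249/2,614 × $62,500 = 5,953.52; Bellamy Youth 576/2,614 × $62,500 = 13,772.00.
At nearest $100: Meridian Transit $21,500; Hillcrest Wellness $6,100; Valley Workforce $15,200; Central Outreach $6,000; Bellamy Youth $13,800. Sum = $62,600.
Difference $62,500 − $62,600 = −$100 applied to largest clients served (Meridian Transit): Meridian Transit becomes $21,400.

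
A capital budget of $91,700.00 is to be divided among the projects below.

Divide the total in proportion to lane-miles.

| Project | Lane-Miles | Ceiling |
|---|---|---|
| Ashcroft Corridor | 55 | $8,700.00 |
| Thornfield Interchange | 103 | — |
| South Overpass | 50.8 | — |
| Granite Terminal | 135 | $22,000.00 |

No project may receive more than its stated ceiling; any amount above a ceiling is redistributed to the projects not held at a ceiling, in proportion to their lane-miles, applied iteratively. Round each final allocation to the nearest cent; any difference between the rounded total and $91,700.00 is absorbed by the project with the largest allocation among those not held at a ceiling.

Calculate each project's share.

Lane-miles total: 343.8.
Proportional shares (ignoring caps): Ashcroft Corridor 14,669.8662; Thornfield Interchange 27,472.6585; South Overpass 13,549.6219; Granite Terminal 36,007.8534.
Cap binds for Ashcroft Corridor ($8,700.00), Granite Terminal ($22,000.00); remaining pool $61,000.00 reallocated over remaining lane-miles 153.8.
Shares after redistribution: Thornfield Interchange 40,851.7555 → $40,851.76; South Overpass 20,148.2445 → $20,148.24.

Ashcroft Corridor: $8,700.00 | Thornfield Interchange: $40,851.76 | South Overpass: $20,148.24 | Granite Terminal: $22,000.00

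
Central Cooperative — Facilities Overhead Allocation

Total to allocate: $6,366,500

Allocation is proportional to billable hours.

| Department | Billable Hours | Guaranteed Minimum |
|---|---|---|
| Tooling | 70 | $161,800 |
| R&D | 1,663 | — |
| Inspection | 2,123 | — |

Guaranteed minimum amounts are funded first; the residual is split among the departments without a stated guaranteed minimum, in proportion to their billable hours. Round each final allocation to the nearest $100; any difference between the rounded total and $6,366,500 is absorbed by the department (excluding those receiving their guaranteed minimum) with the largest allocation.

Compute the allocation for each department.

Minimums first: Tooling $161,800. Residual $6,204,700.
Residual split over remaining billable hours 3,786: R&D 2,725,413.66 → $2,725,400; Inspection 3,479,286.34 → $3,479,300.

Tooling: $161,800; R&D: $2,725,400; Inspection: $3,479,300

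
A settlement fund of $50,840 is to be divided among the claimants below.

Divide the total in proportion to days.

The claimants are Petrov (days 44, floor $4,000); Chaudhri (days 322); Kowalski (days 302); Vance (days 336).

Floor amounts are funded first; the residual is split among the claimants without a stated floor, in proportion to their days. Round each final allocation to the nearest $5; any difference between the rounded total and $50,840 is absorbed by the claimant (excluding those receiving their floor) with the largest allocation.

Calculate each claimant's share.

Petrov: $4,000 · Chaudhri: $15,710 · Kowalski: $14,735 · Vance: $16,395

Guaranteed amounts: Petrov $4,000. Residual $46,840.
Residual split over remaining days 960: Chaudhri 15,710.92 → $15,710; Kowalski 14,735.08 → $14,735; Vance 16,394.00 → $16,395.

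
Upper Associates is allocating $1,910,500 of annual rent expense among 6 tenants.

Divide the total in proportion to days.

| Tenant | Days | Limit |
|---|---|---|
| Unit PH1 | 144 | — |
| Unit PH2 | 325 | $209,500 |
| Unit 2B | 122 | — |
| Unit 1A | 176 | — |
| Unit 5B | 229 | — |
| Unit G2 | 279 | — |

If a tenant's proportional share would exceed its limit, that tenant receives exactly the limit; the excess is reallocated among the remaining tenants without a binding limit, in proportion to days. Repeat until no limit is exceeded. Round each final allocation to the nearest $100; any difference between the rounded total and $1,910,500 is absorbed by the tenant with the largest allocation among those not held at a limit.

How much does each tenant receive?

Sum of days: 1,275.
Unconstrained shares: Unit PH1 215,774.12; Unit PH2 486,990.20; Unit 2B 182,808.63; Unit 1A 263,723.92; Unit 5B 343,140.78; Unit G2 418,062.35.
Held at cap: Unit PH2 ($209,500); balance $1,701,000 reallocated over remaining days 950.
Remaining shares: Unit PH1 257,835.79 → $257,800; Unit 2B 218,444.21 → $218,400; Unit 1A 315,132.63 → $315,100; Unit 5B 410,030.53 → $410,000; Unit G2 499,556.84 → $499,600.
Rounding difference +$100 applied to Unit G2 → $499,700.

Unit PH1: $257,800; Unit PH2: $209,500; Unit 2B: $218,400; Unit 1A: $315,100; Unit 5B: $410,000; Unit G2: $499,700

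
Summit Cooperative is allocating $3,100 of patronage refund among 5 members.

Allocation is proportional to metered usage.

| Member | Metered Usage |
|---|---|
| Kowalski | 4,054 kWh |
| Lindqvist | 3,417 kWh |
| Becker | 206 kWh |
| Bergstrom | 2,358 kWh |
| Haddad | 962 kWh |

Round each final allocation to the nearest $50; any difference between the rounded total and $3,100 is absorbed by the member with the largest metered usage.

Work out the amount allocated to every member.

Metered usage total: 10,997.
Raw shares: Kowalski 4,054/10,997 × $3,100 = 1,142.80; Lindqvist 3,417/10,997 × $3,100 = 963.24; Becker 206/10,997 × $3,100 = 58.07; Bergstrom 2,358/10,997 × $3,100 = 664.71; Haddad 962/10,997 × $3,100 = 271.18.
At nearest $50: Kowalski $1,150; Lindqvist $950; Becker $50; Bergstrom $650; Haddad $250. Sum = $3,050.
Difference $3,100 − $3,050 = +$50 applied to largest metered usage (Kowalski): Kowalski becomes $1,200.

Kowalski: $1,200; Lindqvist: $950; Becker: $50; Bergstrom: $650; Haddad: $250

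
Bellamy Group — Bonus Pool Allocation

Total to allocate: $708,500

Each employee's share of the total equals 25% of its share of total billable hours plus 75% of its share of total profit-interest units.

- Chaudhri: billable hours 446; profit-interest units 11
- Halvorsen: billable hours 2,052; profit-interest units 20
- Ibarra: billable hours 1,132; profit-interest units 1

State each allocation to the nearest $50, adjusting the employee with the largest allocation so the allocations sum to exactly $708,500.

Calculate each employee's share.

Chaudhri: $204,400 · Halvorsen: $432,250 · Ibarra: $71,850

Billable hours total 3,630; profit-interest units total 32.
Combined weights (25% billable hours + 75% profit-interest units): Chaudhri 0.2885; Halvorsen 0.6101; Ibarra 0.1014.
Proportional shares: Chaudhri 204,422.62; Halvorsen 432,236.23; Ibarra 71,841.14.
Rounded to nearest $50: Chaudhri $204,400; Halvorsen $432,250; Ibarra $71,850. Sum = $708,500.
Rounded total matches; no reconciliation needed.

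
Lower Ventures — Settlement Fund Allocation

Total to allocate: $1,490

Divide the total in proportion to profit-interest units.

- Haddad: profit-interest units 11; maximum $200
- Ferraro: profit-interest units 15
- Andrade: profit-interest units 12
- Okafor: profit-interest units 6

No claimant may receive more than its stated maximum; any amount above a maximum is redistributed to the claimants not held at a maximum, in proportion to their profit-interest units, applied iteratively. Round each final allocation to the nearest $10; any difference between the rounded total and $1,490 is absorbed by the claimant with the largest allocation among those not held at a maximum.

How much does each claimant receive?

Haddad: $200 · Ferraro: $590 · Andrade: $470 · Okafor: $230

Sum of profit-interest units: 44.
Pro-rata shares before constraints: Haddad 372.50; Ferraro 507.95; Andrade 406.36; Okafor 203.18.
Held at cap: Haddad ($200); balance $1,290 reallocated over remaining profit-interest units 33.
Redistributed shares: Ferraro 586.36 → $590; Andrade 469.09 → $470; Okafor 234.55 → $230.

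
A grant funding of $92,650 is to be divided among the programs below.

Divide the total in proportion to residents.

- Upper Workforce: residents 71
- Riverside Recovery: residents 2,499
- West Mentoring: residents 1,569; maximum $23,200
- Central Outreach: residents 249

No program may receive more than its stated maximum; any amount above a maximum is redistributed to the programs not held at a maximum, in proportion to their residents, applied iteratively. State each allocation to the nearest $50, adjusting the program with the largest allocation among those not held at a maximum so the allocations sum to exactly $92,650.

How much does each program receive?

Upper Workforce: $1,750 · Riverside Recovery: $61,550 · West Mentoring: $23,200 · Central Outreach: $6,150

Total residents = 4,388.
Pro-rata shares before constraints: Upper Workforce 1,499.12; Riverside Recovery 52,764.89; West Mentoring 33,128.50; Central Outreach 5,257.49.
Cap binds for West Mentoring ($23,200); residual $69,450 reallocated over remaining residents 2,819.
Shares after redistribution: Upper Workforce 1,749.18 → $1,750; Riverside Recovery 61,566.35 → $61,550; Central Outreach 6,134.46 → $6,150.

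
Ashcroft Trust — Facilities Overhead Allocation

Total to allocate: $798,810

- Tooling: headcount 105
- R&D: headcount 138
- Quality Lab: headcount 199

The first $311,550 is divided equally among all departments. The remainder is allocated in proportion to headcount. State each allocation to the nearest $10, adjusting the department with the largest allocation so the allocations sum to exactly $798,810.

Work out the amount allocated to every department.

Tooling: $219,600 | R&D: $255,980 | Quality Lab: $323,230

Equal tier: $311,550 ÷ 3 = $103,850 apiece.
Remainder $487,260 by headcount (total 442): Tooling 115,751.81 → $115,750; R&D 152,130.95 → $152,130; Quality Lab 219,377.24 → $219,380.
Totals: Tooling $103,850 + $115,750 = $219,600; R&D $103,850 + $152,130 = $255,980; Quality Lab $103,850 + $219,380 = $323,230.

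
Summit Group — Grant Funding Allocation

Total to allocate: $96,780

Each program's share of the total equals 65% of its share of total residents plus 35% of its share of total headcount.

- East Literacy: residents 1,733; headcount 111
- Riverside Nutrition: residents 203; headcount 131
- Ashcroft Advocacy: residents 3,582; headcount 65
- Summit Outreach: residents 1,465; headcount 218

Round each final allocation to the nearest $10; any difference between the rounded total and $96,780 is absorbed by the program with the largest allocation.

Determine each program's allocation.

Totals — residents 6,983, headcount 525.
Blended shares (65% residents + 35% headcount): East Literacy 0.2353; Riverside Nutrition 0.1062; Ashcroft Advocacy 0.3768; Summit Outreach 0.2817.
Raw shares: East Literacy 22,773.61; Riverside Nutrition 10,280.86; Ashcroft Advocacy 36,462.58; Summit Outreach 27,262.95.
Rounded to nearest $10: East Literacy $22,770; Riverside Nutrition $10,280; Ashcroft Advocacy $36,460; Summit Outreach $27,260. Sum = $96,770.
Difference $96,780 − $96,770 = +$10 applied to largest allocation (Ashcroft Advocacy): Ashcroft Advocacy becomes $36,470.

East Literacy: $22,770 · Riverside Nutrition: $10,280 · Ashcroft Advocacy: $36,470 · Summit Outreach: $27,260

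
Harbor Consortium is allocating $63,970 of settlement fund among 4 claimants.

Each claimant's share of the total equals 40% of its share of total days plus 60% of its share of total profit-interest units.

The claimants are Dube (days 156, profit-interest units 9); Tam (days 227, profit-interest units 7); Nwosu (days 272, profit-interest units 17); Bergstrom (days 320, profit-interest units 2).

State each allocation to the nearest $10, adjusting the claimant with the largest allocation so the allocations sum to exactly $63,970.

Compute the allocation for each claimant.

Totals — days 975, profit-interest units 35.
Combined weights (40% days + 60% profit-interest units): Dube 0.2183; Tam 0.2131; Nwosu 0.4030; Bergstrom 0.1656.
Pro-rata amounts: Dube 13,963.74; Tam 13,633.81; Nwosu 25,781.08; Bergstrom 10,591.37.
After rounding ($10): Dube $13,960; Tam $13,630; Nwosu $25,780; Bergstrom $10,590. Sum = $63,960.
Difference $63,970 − $63,960 = +$10 applied to largest allocation (Nwosu): Nwosu becomes $25,790.

Dube: $13,960 | Tam: $13,630 | Nwosu: $25,790 | Bergstrom: $10,590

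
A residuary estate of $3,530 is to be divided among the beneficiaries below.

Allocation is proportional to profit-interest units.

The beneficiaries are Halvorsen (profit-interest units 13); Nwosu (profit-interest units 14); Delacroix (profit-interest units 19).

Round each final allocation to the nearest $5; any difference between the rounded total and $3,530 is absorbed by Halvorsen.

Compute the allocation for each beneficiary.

Combined profit-interest units = 46.
Raw shares: Halvorsen 13/46 × $3,530 = 997.61; Nwosu 14/46 × $3,530 = 1,074.35; Delacroix 19/46 × $3,530 = 1,458.04.
Rounded to nearest $5: Halvorsen $1,000; Nwosu $1,075; Delacroix $1,460. Sum = $3,535.
Difference $3,530 − $3,535 = −$5 applied to Halvorsen: Halvorsen becomes $995.

Halvorsen: $995 | Nwosu: $1,075 | Delacroix: $1,460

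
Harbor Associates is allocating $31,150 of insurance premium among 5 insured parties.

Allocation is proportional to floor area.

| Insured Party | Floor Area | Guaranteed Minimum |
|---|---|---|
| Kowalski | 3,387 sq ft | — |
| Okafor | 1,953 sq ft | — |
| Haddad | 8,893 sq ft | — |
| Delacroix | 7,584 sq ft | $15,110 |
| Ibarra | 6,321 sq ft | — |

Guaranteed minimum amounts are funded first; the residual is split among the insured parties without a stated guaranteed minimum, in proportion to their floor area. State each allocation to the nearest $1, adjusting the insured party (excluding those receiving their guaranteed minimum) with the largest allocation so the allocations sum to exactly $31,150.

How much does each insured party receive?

Kowalski: $2,643 | Okafor: $1,524 | Haddad: $6,940 | Delacroix: $15,110 | Ibarra: $4,933

Guaranteed amounts: Delacroix $15,110. Balance $16,040.
Balance split over remaining floor area 20,554: Kowalski 2,643.16 → $2,643; Okafor 1,524.09 → $1,524; Haddad 6,939.95 → $6,940; Ibarra 4,932.80 → $4,933.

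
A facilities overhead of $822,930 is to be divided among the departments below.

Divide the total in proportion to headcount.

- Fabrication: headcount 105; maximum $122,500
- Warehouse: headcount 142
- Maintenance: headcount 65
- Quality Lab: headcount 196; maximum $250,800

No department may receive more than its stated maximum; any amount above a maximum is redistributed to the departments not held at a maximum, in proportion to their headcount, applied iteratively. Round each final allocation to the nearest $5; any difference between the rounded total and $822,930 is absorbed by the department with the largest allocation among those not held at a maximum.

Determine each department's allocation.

Total headcount = 508.
Unconstrained shares: Fabrication 170,093.80; Warehouse 230,031.61; Maintenance 105,296.16; Quality Lab 317,508.43.
Capped: Fabrication ($122,500), Quality Lab ($250,800); remaining pool $449,630 reallocated over remaining headcount 207.
Remaining shares: Warehouse 308,441.84 → $308,440; Maintenance 141,188.16 → $141,190.

Fabrication: $122,500; Warehouse: $308,440; Maintenance: $141,190; Quality Lab: $250,800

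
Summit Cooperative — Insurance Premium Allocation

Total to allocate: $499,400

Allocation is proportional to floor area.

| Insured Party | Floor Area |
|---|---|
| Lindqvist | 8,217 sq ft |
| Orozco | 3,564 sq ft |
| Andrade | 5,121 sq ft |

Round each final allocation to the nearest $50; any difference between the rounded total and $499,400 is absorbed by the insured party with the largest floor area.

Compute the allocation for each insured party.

Lindqvist: $242,800 · Orozco: $105,300 · Andrade: $151,300

Floor area total: 8,217 + 3,564 + 5,121 = 16,902.
Pro-rata amounts: Lindqvist 242,786.05; Orozco 105,304.79; Andrade 151,309.16.
Rounded to nearest $50: Lindqvist $242,800; Orozco $105,300; Andrade $151,300. Sum = $499,400.
Sum already equals the total — no adjustment.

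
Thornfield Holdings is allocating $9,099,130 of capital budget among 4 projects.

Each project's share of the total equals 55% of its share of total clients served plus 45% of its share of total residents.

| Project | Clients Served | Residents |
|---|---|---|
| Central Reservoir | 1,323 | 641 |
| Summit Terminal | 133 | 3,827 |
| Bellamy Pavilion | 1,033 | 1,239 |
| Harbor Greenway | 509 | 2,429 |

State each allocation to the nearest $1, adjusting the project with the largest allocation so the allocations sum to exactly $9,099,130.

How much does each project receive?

Central Reservoir: $2,531,063 · Summit Terminal: $2,148,031 · Bellamy Pavilion: $2,347,925 · Harbor Greenway: $2,072,111

Clients served total 2,998; residents total 8,136.
Composite weights (55% clients served + 45% residents): Central Reservoir 0.2782; Summit Terminal 0.2361; Bellamy Pavilion 0.2580; Harbor Greenway 0.2277.
Raw shares: Central Reservoir 2,531,062.66; Summit Terminal 2,148,031.20; Bellamy Pavilion 2,347,925.26; Harbor Greenway 2,072,110.88.
Rounded to nearest $1: Central Reservoir $2,531,063; Summit Terminal $2,148,031; Bellamy Pavilion $2,347,925; Harbor Greenway $2,072,111. Sum = $9,099,130.
No rounding difference to absorb.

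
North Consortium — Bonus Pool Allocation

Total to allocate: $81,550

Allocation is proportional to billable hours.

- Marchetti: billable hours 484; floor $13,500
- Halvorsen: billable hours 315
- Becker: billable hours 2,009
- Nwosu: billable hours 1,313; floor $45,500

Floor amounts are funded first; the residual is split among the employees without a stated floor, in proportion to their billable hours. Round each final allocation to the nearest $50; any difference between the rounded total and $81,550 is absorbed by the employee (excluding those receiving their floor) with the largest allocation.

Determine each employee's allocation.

Marchetti: $13,500 | Halvorsen: $3,050 | Becker: $19,500 | Nwosu: $45,500

Guaranteed amounts: Marchetti $13,500; Nwosu $45,500. Remaining pool $22,550.
Remaining pool split over remaining billable hours 2,324: Halvorsen 3,056.48 → $3,050; Becker 19,493.52 → $19,500.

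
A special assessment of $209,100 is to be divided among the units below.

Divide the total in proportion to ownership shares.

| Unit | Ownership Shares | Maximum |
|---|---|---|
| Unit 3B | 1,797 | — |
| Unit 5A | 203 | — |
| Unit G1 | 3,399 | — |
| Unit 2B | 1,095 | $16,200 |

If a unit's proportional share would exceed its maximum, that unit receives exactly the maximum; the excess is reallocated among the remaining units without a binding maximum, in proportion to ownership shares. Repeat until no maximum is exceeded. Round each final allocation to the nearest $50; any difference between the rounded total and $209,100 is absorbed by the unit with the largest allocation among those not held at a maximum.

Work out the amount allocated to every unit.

Unit 3B: $64,200 · Unit 5A: $7,250 · Unit G1: $121,450 · Unit 2B: $16,200

Total ownership shares = 6,494.
Proportional shares (ignoring caps): Unit 3B 57,861.52; Unit 5A 6,536.39; Unit G1 109,444.24; Unit 2B 35,257.85.
Held at cap: Unit 2B ($16,200); remaining pool $192,900 reallocated over remaining ownership shares 5,399.
Shares after redistribution: Unit 3B 64,204.72 → $64,200; Unit 5A 7,252.95 → $7,250; Unit G1 121,442.32 → $121,450.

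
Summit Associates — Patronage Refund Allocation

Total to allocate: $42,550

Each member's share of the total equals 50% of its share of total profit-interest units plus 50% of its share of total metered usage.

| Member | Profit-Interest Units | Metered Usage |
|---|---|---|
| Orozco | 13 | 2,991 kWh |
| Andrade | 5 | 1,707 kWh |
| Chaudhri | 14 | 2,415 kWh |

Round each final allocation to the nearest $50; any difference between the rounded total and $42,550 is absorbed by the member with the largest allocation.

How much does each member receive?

Totals — profit-interest units 32, metered usage 7,113.
Blended shares (50% profit-interest units + 50% metered usage): Orozco 0.4134; Andrade 0.1981; Chaudhri 0.3885.
Raw shares: Orozco 17,589.06; Andrade 8,429.86; Chaudhri 16,531.08.
Rounded to nearest $50: Orozco $17,600; Andrade $8,450; Chaudhri $16,550. Sum = $42,600.
Difference $42,550 − $42,600 = −$50 applied to largest allocation (Orozco): Orozco becomes $17,550.

Orozco: $17,550 · Andrade: $8,450 · Chaudhri: $16,550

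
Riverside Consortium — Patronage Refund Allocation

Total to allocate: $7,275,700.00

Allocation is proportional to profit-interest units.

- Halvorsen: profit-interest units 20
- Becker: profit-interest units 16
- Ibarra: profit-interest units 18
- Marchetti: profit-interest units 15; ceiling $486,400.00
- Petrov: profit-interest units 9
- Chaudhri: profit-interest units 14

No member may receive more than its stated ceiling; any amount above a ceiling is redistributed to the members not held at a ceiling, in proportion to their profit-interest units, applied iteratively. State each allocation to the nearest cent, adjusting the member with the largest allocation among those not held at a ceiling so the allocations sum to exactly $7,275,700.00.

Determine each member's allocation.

Halvorsen: $1,763,454.54 · Becker: $1,410,763.64 · Ibarra: $1,587,109.09 · Marchetti: $486,400.00 · Petrov: $793,554.55 · Chaudhri: $1,234,418.18

Profit-interest units total: 92.
Proportional shares (ignoring caps): Halvorsen 1,581,673.9130; Becker 1,265,339.1304; Ibarra 1,423,506.5217; Marchetti 1,186,255.4348; Petrov 711,753.2609; Chaudhri 1,107,171.7391.
Held at cap: Marchetti ($486,400.00); remaining pool $6,789,300.00 reallocated over remaining profit-interest units 77.
Shares after redistribution: Halvorsen 1,763,454.5455 → $1,763,454.55; Becker 1,410,763.6364 → $1,410,763.64; Ibarra 1,587,109.0909 → $1,587,109.09; Petrov 793,554.5455 → $793,554.55; Chaudhri 1,234,418.1818 → $1,234,418.18.
Rounding difference −$0.01 applied to Halvorsen → $1,763,454.54.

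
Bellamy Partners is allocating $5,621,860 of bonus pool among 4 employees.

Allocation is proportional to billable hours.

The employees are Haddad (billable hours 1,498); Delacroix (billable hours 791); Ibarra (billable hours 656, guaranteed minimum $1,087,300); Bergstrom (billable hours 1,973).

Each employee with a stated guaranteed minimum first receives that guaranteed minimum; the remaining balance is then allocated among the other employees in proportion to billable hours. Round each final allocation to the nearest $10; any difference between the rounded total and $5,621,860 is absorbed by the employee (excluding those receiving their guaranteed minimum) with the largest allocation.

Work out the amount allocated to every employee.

Guaranteed amounts: Ibarra $1,087,300. Remaining pool $4,534,560.
Remaining pool split over remaining billable hours 4,262: Haddad 1,593,798.89 → $1,593,800; Delacroix 841,585.40 → $841,590; Bergstrom 2,099,175.71 → $2,099,180.
Rounding difference −$10 applied to Bergstrom → $2,099,170.

Haddad: $1,593,800 · Delacroix: $841,590 · Ibarra: $1,087,300 · Bergstrom: $2,099,170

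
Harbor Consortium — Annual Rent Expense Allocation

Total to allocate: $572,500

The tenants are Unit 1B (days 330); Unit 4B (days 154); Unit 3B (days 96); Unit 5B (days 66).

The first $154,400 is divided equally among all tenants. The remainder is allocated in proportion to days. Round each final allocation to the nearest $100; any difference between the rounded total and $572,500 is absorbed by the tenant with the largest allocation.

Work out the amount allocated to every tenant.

Unit 1B: $252,200; Unit 4B: $138,300; Unit 3B: $100,700; Unit 5B: $81,300

$154,400 shared equally gives $38,600 per tenant.
Remainder $418,100 by days (total 646): Unit 1B 213,580.50 → $213,600; Unit 4B 99,670.90 → $99,700; Unit 3B 62,132.51 → $62,100; Unit 5B 42,716.10 → $42,700.
Totals: Unit 1B $38,600 + $213,600 = $252,200; Unit 4B $38,600 + $99,700 = $138,300; Unit 3B $38,600 + $62,100 = $100,700; Unit 5B $38,600 + $42,700 = $81,300.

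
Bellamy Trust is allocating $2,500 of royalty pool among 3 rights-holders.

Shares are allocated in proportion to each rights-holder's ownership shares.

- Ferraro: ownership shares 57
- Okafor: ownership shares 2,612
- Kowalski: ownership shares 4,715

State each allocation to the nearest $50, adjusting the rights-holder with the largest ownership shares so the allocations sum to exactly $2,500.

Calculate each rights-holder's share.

Ferraro: $0 | Okafor: $900 | Kowalski: $1,600

Ownership shares total: 57 + 2,612 + 4,715 = 7,384.
Unrounded shares: Ferraro 19.30; Okafor 884.34; Kowalski 1,596.36.
At nearest $50: Ferraro $0; Okafor $900; Kowalski $1,600. Sum = $2,500.
Rounded total matches; no reconciliation needed.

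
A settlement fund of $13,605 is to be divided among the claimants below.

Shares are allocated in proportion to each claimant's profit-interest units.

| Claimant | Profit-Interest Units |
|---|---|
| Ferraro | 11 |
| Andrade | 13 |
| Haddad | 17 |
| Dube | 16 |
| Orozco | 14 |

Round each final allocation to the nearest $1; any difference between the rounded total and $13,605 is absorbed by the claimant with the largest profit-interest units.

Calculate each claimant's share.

Total profit-interest units = 71.
Raw shares: Ferraro 11/71 × $13,605 = 2,107.82; Andrade 13/71 × $13,605 = 2,491.06; Haddad 17/71 × $13,605 = 3,257.54; Dube 16/71 × $13,605 = 3,065.92; Orozco 14/71 × $13,605 = 2,682.68.
After rounding ($1): Ferraro $2,108; Andrade $2,491; Haddad $3,258; Dube $3,066; Orozco $2,683. Sum = $13,606.
Difference $13,605 − $13,606 = −$1 applied to largest profit-interest units (Haddad): Haddad becomes $3,257.

Ferraro: $2,108 | Andrade: $2,491 | Haddad: $3,257 | Dube: $3,066 | Orozco: $2,683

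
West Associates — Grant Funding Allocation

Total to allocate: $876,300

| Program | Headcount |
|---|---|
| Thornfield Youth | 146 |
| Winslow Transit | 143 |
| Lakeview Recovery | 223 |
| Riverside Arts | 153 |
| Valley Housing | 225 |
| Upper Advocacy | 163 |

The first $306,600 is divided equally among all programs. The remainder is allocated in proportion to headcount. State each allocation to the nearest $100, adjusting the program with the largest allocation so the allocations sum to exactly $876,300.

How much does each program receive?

Equal tier: $306,600 ÷ 6 = $51,100 apiece.
Remainder $569,700 by headcount (total 1,053): Thornfield Youth 78,989.74 → $79,000; Winslow Transit 77,366.67 → $77,400; Lakeview Recovery 120,648.72 → $120,600; Riverside Arts 82,776.92 → $82,800; Valley Housing 121,730.77 → $121,700; Upper Advocacy 88,187.18 → $88,200.
Totals: Thornfield Youth $51,100 + $79,000 = $130,100; Winslow Transit $51,100 + $77,400 = $128,500; Lakeview Recovery $51,100 + $120,600 = $171,700; Riverside Arts $51,100 + $82,800 = $133,900; Valley Housing $51,100 + $121,700 = $172,800; Upper Advocacy $51,100 + $88,200 = $139,300.

Thornfield Youth: $130,100; Winslow Transit: $128,500; Lakeview Recovery: $171,700; Riverside Arts: $133,900; Valley Housing: $172,800; Upper Advocacy: $139,300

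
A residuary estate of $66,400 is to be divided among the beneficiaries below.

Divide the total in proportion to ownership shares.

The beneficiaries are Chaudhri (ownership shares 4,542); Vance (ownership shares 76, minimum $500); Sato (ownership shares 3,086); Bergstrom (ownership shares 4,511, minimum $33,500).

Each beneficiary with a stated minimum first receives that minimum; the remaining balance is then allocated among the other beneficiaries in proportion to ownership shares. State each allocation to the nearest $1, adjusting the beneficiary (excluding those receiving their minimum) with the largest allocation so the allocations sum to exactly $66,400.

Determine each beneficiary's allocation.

Chaudhri: $19,292 · Vance: $500 · Sato: $13,108 · Bergstrom: $33,500

Minimums first: Vance $500; Bergstrom $33,500. Remaining pool $32,400.
Remaining pool split over remaining ownership shares 7,628: Chaudhri 19,292.19 → $19,292; Sato 13,107.81 → $13,108.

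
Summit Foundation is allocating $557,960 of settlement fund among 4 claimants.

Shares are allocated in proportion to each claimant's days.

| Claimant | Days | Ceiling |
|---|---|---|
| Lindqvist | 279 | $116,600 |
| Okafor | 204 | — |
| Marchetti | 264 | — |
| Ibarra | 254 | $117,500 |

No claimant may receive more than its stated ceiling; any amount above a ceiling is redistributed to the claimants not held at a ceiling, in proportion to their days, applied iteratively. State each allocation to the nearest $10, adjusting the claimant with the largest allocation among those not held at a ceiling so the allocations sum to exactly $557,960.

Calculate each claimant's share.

Lindqvist: $116,600 · Okafor: $141,170 · Marchetti: $182,690 · Ibarra: $117,500

Total days = 1,001.
Pro-rata shares before constraints: Lindqvist 155,515.32; Okafor 113,710.13; Marchetti 147,154.29; Ibarra 141,580.26.
Capped: Lindqvist ($116,600), Ibarra ($117,500); residual $323,860 reallocated over remaining days 468.
Redistributed shares: Okafor 141,169.74 → $141,170; Marchetti 182,690.26 → $182,690.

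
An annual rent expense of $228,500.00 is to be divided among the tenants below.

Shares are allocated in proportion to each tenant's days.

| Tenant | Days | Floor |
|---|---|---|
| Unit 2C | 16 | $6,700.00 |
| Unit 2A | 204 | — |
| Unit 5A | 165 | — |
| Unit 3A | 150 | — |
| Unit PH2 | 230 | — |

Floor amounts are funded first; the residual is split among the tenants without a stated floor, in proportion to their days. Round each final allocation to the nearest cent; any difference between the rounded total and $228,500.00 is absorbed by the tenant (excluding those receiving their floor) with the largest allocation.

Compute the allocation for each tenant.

Unit 2C: $6,700.00; Unit 2A: $60,410.15; Unit 5A: $48,861.15; Unit 3A: $44,419.23; Unit PH2: $68,109.47

Guaranteed amounts: Unit 2C $6,700.00. Remaining pool $221,800.00.
Remaining pool split over remaining days 749: Unit 2A 60,410.1469 → $60,410.15; Unit 5A 48,861.1482 → $48,861.15; Unit 3A 44,419.2256 → $44,419.23; Unit PH2 68,109.4793 → $68,109.48.
Rounding difference −$0.01 applied to Unit PH2 → $68,109.47.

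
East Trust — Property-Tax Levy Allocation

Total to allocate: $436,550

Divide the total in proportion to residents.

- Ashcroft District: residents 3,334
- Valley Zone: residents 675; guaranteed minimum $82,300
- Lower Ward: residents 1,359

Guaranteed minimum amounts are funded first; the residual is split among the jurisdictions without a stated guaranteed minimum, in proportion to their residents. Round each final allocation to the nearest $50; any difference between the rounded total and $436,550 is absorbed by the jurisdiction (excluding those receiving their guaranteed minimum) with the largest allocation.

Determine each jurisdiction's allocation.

Ashcroft District: $251,650 · Valley Zone: $82,300 · Lower Ward: $102,600

Guaranteed amounts: Valley Zone $82,300. Residual $354,250.
Residual split over remaining residents 4,693: Ashcroft District 251,666.20 → $251,650; Lower Ward 102,583.80 → $102,600.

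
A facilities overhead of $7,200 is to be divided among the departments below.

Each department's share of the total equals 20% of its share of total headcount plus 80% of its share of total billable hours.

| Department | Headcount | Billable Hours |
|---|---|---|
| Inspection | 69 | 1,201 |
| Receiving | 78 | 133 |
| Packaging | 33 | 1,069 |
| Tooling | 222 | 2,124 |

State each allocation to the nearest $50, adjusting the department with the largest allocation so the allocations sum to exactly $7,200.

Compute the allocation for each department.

Inspection: $1,800 · Receiving: $450 · Packaging: $1,500 · Tooling: $3,450

Headcount total 402; billable hours total 4,527.
Blended shares (20% headcount + 80% billable hours): Inspection 0.2466; Receiving 0.0623; Packaging 0.2053; Tooling 0.4858.
Pro-rata amounts: Inspection 1,775.28; Receiving 448.63; Packaging 1,478.37; Tooling 3,497.73.
Rounded to nearest $50: Inspection $1,800; Receiving $450; Packaging $1,500; Tooling $3,500. Sum = $7,250.
Difference $7,200 − $7,250 = −$50 applied to largest allocation (Tooling): Tooling becomes $3,450.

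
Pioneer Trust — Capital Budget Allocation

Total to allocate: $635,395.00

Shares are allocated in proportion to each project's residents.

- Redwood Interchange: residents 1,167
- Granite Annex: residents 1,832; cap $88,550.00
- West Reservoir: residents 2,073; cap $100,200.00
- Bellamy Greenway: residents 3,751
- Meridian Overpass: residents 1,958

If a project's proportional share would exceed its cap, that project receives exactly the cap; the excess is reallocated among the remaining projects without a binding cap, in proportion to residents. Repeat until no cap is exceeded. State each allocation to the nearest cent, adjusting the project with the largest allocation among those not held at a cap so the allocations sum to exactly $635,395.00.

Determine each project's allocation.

Redwood Interchange: $75,804.93 | Granite Annex: $88,550.00 | West Reservoir: $100,200.00 | Bellamy Greenway: $243,654.07 | Meridian Overpass: $127,186.00

Residents total: 10,781.
Proportional shares (ignoring caps): Redwood Interchange 68,778.9597; Granite Annex 107,971.7689; West Reservoir 122,175.4786; Bellamy Greenway 221,071.0180; Meridian Overpass 115,397.7748.
Capped: Granite Annex ($88,550.00), West Reservoir ($100,200.00); remaining pool $446,645.00 reallocated over remaining residents 6,876.
Redistributed shares: Redwood Interchange 75,804.9324 → $75,804.93; Bellamy Greenway 243,654.0714 → $243,654.07; Meridian Overpass 127,185.9962 → $127,186.00.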